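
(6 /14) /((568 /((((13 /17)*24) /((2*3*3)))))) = 13 /16898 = 0.00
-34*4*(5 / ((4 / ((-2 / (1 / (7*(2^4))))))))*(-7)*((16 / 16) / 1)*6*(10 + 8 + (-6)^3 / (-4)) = -115153920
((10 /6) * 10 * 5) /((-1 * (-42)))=125 /63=1.98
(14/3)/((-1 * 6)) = -7/9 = -0.78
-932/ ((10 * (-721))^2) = -233/ 12996025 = -0.00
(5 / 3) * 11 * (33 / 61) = 605 / 61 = 9.92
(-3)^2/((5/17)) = 153/5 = 30.60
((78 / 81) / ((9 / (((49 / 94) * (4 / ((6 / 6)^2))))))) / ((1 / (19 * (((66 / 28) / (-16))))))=-19019 / 30456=-0.62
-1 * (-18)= 18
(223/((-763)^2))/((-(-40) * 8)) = 223/186294080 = 0.00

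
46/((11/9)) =414/11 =37.64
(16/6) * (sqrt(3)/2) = 4 * sqrt(3)/3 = 2.31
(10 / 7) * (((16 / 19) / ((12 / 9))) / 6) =20 / 133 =0.15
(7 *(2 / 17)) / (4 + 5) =14 / 153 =0.09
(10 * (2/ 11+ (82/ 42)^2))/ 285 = 38746/ 276507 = 0.14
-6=-6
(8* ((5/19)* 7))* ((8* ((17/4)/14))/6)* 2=680/57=11.93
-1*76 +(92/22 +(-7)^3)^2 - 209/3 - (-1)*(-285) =41515255/363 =114367.09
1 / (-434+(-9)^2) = -1 / 353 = -0.00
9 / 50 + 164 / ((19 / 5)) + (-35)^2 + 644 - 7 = 1810071 / 950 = 1905.34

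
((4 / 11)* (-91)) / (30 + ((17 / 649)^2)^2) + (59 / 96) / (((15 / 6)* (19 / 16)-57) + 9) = -1.12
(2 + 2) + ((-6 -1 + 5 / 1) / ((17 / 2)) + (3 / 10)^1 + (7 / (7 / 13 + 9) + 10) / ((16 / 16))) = 155977 / 10540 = 14.80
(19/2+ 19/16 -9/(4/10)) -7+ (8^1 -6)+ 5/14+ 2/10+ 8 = -4623/560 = -8.26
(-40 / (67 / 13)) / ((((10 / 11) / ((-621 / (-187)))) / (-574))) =18535608 / 1139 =16273.58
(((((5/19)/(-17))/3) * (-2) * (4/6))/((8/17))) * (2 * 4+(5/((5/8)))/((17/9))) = 520/2907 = 0.18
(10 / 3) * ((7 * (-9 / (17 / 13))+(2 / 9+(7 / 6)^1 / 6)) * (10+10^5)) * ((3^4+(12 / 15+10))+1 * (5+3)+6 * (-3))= -199264274435 / 153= -1302380878.66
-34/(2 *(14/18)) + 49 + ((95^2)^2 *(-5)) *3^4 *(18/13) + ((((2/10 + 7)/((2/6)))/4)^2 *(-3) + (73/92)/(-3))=-28679335254926767/627900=-45675004387.52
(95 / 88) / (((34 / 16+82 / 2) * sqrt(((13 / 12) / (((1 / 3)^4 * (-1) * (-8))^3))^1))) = 608 * sqrt(78) / 7193043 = 0.00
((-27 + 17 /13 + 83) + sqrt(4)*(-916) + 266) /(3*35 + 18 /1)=-19613 /1599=-12.27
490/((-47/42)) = -20580/47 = -437.87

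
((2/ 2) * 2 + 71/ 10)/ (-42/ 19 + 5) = 1729/ 530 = 3.26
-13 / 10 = -1.30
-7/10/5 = -7/50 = -0.14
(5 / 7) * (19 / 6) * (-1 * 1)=-95 / 42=-2.26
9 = 9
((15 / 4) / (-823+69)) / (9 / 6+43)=-15 / 134212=-0.00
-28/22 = -14/11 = -1.27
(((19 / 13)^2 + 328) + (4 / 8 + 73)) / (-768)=-136429 / 259584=-0.53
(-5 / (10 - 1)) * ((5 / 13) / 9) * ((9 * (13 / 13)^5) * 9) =-25 / 13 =-1.92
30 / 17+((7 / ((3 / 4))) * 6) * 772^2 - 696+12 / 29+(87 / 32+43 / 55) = 28958311261053 / 867680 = 33374413.68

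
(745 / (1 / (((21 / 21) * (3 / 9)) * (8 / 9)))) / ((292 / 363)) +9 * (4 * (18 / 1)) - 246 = 444404 / 657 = 676.41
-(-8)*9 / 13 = 72 / 13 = 5.54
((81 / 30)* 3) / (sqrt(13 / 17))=81* sqrt(221) / 130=9.26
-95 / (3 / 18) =-570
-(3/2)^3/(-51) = 9/136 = 0.07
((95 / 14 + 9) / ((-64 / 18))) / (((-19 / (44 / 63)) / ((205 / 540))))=99671 / 1608768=0.06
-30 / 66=-5 / 11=-0.45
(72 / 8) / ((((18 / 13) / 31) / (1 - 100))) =-39897 / 2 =-19948.50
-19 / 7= -2.71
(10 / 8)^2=25 / 16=1.56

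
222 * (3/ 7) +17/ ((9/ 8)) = 6946/ 63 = 110.25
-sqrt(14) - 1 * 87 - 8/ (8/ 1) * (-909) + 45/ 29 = 23883/ 29 - sqrt(14) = 819.81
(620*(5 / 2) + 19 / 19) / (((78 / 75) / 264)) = 5118300 / 13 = 393715.38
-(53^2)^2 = -7890481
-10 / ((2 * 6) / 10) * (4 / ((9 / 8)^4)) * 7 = -2867200 / 19683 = -145.67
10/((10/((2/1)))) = 2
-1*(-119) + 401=520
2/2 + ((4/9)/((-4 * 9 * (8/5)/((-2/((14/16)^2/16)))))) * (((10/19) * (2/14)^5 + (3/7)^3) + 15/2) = 4365217637/1267432677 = 3.44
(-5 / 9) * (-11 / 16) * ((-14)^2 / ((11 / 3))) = 245 / 12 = 20.42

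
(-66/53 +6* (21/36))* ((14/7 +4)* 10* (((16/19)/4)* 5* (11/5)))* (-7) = -2208360/1007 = -2193.01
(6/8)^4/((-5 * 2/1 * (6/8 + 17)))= -0.00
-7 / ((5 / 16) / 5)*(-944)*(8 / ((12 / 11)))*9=6978048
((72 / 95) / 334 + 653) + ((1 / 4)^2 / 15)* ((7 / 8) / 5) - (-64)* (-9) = 2345572931 / 30460800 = 77.00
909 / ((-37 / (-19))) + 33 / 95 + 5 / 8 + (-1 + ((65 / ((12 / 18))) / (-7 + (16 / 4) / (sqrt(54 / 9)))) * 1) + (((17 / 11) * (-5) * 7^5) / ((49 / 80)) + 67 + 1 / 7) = -63659983243651 / 300968360-195 * sqrt(6) / 139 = -211520.63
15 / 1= 15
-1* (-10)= 10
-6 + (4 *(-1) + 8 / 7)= -8.86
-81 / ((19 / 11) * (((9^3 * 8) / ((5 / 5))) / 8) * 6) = -0.01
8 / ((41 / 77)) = 616 / 41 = 15.02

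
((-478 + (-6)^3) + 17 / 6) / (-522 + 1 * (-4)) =4147 / 3156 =1.31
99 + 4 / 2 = 101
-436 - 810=-1246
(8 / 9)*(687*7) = 12824 / 3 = 4274.67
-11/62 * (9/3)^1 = -33/62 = -0.53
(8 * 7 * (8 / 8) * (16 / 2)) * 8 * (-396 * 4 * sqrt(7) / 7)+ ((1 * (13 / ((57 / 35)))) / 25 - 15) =-811008 * sqrt(7) - 4184 / 285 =-2145740.16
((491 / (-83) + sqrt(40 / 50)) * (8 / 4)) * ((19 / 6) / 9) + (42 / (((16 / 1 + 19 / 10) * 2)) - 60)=-25267621 / 401139 + 38 * sqrt(5) / 135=-62.36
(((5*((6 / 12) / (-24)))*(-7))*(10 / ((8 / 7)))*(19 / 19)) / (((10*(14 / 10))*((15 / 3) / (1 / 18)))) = 35 / 6912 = 0.01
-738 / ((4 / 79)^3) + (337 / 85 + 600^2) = -14484957451 / 2720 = -5325352.00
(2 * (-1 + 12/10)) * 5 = 2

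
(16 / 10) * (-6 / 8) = -6 / 5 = -1.20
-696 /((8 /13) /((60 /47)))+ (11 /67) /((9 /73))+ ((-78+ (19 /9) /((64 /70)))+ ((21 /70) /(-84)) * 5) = -3212720219 /2116128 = -1518.21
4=4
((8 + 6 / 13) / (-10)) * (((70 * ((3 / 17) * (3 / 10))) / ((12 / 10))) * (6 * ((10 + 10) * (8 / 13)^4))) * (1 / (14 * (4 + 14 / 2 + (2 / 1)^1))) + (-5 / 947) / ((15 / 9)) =-19446781659 / 77706798091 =-0.25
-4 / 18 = -2 / 9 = -0.22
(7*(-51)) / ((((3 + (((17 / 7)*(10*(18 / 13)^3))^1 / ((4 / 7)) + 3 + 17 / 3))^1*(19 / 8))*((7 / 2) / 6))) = -32269536 / 15589025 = -2.07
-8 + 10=2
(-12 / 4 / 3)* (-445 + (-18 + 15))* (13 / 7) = 832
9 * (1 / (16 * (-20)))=-9 / 320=-0.03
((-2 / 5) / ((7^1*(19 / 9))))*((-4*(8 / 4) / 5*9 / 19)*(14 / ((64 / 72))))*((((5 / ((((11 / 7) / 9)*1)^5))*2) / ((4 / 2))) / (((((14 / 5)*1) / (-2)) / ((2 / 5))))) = -826841416968 / 290697055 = -2844.34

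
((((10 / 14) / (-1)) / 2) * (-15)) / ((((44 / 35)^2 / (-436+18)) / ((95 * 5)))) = -118453125 / 176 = -673029.12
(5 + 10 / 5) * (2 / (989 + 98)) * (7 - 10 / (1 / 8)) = -1022 / 1087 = -0.94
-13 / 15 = -0.87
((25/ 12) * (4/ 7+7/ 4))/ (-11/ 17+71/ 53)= 112625/ 16128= 6.98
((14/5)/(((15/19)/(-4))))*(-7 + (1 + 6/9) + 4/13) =208544/2925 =71.30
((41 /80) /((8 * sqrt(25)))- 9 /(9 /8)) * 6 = -47.92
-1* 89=-89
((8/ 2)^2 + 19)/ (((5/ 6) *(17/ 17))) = 42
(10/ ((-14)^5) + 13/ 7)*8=499403/ 33614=14.86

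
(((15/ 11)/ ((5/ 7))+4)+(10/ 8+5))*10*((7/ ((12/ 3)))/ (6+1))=2675/ 88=30.40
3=3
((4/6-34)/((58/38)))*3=-1900/29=-65.52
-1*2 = -2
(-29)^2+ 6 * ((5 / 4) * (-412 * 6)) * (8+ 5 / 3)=-178379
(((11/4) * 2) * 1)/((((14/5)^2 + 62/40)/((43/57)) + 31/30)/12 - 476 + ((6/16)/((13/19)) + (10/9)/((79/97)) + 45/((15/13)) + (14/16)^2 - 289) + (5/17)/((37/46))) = -2199959704800/288727905194207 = -0.01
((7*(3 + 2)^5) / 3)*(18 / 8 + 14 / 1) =1421875 / 12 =118489.58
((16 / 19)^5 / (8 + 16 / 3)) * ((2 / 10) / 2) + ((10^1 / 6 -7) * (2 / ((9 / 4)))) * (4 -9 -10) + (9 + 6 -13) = 40733598022 / 557122275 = 73.11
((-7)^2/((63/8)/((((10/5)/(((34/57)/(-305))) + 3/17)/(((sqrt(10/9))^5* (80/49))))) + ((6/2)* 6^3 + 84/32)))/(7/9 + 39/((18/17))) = 0.00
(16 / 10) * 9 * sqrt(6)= 72 * sqrt(6) / 5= 35.27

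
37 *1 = 37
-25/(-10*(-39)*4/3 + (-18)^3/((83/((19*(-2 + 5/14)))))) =-14525/1576412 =-0.01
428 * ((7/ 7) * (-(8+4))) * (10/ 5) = -10272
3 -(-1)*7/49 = 22/7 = 3.14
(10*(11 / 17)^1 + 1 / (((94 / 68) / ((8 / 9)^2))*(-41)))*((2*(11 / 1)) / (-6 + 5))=-376916716 / 2653479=-142.05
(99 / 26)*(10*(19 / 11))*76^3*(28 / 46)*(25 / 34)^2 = 821022300000 / 86411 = 9501363.25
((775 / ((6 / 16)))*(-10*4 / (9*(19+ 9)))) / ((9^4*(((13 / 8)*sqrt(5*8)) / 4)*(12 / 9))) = -24800*sqrt(10) / 5373459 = -0.01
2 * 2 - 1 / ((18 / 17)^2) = 1007 / 324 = 3.11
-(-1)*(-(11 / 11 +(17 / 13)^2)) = -2.71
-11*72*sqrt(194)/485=-792*sqrt(194)/485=-22.74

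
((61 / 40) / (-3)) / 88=-61 / 10560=-0.01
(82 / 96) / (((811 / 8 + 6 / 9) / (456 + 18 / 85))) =794949 / 208165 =3.82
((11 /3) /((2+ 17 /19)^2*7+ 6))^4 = 248656346483281 /24041571556007039841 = 0.00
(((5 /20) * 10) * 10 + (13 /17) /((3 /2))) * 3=1301 /17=76.53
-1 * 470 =-470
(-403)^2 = 162409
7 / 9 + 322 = 2905 / 9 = 322.78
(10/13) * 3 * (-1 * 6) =-180/13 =-13.85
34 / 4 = 17 / 2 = 8.50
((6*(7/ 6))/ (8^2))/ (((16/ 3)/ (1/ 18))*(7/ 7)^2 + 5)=0.00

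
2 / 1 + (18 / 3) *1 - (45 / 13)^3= -73549 / 2197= -33.48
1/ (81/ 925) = 925/ 81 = 11.42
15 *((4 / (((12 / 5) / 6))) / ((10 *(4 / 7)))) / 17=105 / 68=1.54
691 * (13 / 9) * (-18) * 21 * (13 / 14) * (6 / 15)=-700674 / 5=-140134.80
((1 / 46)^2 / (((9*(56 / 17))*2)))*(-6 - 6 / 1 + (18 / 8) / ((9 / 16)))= -0.00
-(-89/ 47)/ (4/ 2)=89/ 94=0.95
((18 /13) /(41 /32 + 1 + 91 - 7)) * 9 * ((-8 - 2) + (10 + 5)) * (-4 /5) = -20736 /35893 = -0.58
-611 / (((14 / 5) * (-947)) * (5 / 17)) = 10387 / 13258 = 0.78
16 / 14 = 8 / 7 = 1.14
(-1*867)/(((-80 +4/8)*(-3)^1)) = -578/159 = -3.64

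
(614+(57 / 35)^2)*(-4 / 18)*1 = -137.03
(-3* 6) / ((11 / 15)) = -270 / 11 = -24.55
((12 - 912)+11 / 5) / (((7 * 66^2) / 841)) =-3775249 / 152460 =-24.76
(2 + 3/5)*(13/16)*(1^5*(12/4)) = 6.34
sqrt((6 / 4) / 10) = sqrt(15) / 10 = 0.39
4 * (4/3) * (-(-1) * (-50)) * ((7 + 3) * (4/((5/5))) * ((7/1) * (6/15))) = -89600/3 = -29866.67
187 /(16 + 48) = 187 /64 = 2.92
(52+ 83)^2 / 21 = 6075 / 7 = 867.86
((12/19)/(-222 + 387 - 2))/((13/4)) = 48/40261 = 0.00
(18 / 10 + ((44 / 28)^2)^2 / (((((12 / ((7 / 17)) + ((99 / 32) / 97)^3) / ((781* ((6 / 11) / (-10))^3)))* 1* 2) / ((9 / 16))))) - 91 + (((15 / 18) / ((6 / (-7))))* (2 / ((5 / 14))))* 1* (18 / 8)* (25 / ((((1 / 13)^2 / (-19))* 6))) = 342782476181445924149567 / 2092617769039707000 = 163805.58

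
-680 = -680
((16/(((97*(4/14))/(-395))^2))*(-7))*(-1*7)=159258.59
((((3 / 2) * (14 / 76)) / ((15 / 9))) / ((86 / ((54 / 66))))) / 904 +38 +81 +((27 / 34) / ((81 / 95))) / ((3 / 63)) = 765466656199 / 5524488640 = 138.56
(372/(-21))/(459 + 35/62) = -7688/199451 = -0.04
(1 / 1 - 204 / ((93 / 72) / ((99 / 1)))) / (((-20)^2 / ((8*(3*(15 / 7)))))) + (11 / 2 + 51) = -302818 / 155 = -1953.66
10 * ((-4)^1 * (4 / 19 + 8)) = -6240 / 19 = -328.42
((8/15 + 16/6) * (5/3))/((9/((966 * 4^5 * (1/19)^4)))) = 5275648/1172889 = 4.50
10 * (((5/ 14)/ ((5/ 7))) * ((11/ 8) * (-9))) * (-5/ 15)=165/ 8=20.62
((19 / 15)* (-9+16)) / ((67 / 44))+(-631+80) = -547903 / 1005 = -545.18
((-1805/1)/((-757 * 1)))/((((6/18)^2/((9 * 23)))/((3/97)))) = 10088145/73429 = 137.39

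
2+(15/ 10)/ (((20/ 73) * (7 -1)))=2.91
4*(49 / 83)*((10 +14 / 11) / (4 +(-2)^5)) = -868 / 913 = -0.95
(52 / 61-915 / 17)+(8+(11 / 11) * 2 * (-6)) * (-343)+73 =1443534 / 1037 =1392.03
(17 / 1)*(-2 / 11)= -34 / 11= -3.09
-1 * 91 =-91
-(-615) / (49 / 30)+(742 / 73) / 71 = 376.67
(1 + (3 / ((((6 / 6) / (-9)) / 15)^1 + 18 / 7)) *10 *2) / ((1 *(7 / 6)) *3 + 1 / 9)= 1064214 / 157495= 6.76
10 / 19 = 0.53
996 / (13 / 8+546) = 7968 / 4381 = 1.82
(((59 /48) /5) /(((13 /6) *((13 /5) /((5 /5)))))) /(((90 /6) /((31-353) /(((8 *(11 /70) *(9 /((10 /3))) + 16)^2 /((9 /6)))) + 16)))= 10001438159 /233610106080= 0.04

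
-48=-48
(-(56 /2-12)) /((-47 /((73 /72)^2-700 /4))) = -901871 /15228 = -59.22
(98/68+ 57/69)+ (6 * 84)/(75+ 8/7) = 3703905/416806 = 8.89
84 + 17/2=185/2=92.50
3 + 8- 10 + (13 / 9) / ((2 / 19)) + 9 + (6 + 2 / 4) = 272 / 9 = 30.22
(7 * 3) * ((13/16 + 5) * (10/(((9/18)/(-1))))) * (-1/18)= 135.62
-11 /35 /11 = -1 /35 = -0.03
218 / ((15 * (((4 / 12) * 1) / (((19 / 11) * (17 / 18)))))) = 71.13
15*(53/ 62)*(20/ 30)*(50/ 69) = 13250/ 2139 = 6.19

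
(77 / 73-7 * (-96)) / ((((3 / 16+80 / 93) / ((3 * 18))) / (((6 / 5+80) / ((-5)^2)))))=1602861535296 / 14225875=112672.26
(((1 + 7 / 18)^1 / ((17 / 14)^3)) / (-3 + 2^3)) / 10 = 686 / 44217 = 0.02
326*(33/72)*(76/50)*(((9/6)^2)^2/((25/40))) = 1839.62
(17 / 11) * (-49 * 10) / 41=-8330 / 451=-18.47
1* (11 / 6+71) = 437 / 6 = 72.83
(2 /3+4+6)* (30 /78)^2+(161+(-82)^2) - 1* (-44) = 3513803 /507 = 6930.58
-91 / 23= -3.96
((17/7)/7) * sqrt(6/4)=17 * sqrt(6)/98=0.42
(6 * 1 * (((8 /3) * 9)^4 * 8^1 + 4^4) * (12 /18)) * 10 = 106178560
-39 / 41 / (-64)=39 / 2624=0.01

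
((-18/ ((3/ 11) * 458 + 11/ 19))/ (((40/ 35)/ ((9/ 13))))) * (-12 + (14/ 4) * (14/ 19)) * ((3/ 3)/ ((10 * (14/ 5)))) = 159489/ 5455216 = 0.03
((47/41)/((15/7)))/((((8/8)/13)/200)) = 171080/123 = 1390.89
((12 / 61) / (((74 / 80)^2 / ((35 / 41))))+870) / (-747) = -331048670 / 284181127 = -1.16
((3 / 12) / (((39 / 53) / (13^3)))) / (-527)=-8957 / 6324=-1.42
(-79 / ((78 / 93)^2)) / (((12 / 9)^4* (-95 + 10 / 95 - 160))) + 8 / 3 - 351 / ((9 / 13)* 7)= -1225377828559 / 17600314368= -69.62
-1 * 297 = -297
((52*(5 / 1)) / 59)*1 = 4.41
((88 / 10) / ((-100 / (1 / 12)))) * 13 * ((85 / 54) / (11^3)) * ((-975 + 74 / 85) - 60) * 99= 103883 / 9000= 11.54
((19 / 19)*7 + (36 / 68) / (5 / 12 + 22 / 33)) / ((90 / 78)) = 331 / 51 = 6.49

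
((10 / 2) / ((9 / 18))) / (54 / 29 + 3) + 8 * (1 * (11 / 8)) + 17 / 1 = 4238 / 141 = 30.06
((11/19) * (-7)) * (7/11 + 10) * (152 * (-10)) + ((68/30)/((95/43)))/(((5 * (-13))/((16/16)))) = 6068788538/92625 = 65519.98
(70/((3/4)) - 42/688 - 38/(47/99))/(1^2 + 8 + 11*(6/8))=641695/836694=0.77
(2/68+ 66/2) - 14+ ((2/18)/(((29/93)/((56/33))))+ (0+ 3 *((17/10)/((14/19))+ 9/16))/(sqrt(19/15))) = 4821 *sqrt(285)/10640+ 1916561/97614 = 27.28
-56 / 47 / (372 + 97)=-8 / 3149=-0.00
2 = 2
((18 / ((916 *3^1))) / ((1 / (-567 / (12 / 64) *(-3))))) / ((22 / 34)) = 231336 / 2519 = 91.84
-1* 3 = -3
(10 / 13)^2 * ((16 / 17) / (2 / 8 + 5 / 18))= 57600 / 54587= 1.06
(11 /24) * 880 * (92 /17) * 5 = 556600 /51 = 10913.73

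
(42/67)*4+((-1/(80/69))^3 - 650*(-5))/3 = 1085.63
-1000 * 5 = -5000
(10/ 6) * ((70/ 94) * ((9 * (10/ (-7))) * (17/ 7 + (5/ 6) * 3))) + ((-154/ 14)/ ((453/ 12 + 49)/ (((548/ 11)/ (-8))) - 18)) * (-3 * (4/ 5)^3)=-28487935227/ 359802625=-79.18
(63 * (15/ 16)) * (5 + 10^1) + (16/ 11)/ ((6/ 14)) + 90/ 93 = 14572417/ 16368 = 890.30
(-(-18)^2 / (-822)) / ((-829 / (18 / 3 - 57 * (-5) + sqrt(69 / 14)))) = -15714 / 113573 - 27 * sqrt(966) / 795011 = -0.14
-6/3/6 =-1/3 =-0.33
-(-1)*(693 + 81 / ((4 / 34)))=2763 / 2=1381.50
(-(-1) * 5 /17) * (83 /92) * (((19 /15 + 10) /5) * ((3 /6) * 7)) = 98189 /46920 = 2.09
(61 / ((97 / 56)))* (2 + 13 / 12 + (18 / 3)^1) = 93086 / 291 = 319.88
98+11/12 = 1187/12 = 98.92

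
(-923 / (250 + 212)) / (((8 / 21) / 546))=-251979 / 88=-2863.40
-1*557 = -557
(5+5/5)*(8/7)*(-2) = -96/7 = -13.71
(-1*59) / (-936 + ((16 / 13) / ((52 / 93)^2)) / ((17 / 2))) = 2203591 / 34941366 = 0.06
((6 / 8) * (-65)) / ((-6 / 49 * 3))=3185 / 24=132.71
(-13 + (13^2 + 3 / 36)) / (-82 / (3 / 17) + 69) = -1873 / 4748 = -0.39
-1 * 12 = -12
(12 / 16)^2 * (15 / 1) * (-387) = -52245 / 16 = -3265.31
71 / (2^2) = 71 / 4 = 17.75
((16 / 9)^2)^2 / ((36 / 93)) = 25.80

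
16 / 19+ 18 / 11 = 518 / 209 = 2.48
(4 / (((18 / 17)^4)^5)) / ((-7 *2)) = -4064231406647572522401601 / 44618826757386273610530816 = -0.09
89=89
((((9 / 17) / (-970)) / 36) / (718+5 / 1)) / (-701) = 1 / 33430045080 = 0.00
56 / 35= 8 / 5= 1.60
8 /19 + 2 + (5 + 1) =160 /19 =8.42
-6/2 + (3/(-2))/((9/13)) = -31/6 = -5.17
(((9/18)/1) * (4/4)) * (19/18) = 19/36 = 0.53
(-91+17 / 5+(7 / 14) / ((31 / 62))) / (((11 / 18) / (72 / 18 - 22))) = 140292 / 55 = 2550.76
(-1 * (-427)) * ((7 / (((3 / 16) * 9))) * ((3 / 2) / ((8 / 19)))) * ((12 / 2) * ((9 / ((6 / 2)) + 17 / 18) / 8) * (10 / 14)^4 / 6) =51430625 / 63504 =809.88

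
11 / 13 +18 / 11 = 355 / 143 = 2.48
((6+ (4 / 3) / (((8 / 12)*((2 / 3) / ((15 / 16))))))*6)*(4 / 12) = 141 / 8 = 17.62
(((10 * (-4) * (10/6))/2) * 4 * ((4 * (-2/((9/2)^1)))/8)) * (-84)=-22400/9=-2488.89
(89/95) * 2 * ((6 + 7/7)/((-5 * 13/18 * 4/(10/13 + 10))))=-156996/16055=-9.78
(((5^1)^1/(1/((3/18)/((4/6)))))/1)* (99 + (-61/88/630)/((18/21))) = 123.75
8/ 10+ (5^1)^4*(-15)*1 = -46871/ 5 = -9374.20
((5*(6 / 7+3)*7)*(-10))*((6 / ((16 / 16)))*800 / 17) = -6480000 / 17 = -381176.47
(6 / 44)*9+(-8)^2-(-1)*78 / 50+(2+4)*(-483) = -1557167 / 550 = -2831.21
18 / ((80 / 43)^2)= 16641 / 3200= 5.20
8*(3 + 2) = 40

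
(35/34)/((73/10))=175/1241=0.14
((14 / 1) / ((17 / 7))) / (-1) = -98 / 17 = -5.76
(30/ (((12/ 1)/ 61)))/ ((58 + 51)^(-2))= 3623705/ 2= 1811852.50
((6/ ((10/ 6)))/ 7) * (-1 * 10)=-36/ 7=-5.14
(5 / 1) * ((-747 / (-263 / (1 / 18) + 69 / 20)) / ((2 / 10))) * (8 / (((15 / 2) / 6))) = 796800 / 31537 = 25.27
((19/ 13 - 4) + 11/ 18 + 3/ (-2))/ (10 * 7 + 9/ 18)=-802/ 16497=-0.05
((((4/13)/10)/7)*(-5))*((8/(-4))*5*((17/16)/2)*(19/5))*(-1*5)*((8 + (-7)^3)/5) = 108205/728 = 148.63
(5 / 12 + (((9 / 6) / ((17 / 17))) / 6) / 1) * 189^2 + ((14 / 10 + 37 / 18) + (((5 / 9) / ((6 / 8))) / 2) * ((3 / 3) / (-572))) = 23817.45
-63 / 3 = -21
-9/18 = -1/2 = -0.50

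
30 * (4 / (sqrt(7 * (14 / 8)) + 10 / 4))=20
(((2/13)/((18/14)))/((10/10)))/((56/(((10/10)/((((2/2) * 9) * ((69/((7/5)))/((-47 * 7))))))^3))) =-12214672127/14009759068500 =-0.00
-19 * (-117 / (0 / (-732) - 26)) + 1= -169 / 2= -84.50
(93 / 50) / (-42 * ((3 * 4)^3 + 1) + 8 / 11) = -1023 / 39939500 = -0.00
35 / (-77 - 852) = -35 / 929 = -0.04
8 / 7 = 1.14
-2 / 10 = -1 / 5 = -0.20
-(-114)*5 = 570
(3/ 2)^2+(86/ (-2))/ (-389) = 3673/ 1556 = 2.36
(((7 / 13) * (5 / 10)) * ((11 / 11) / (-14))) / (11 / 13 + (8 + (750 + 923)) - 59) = -1 / 84388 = -0.00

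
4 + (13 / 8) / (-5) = 147 / 40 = 3.68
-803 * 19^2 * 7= -2029181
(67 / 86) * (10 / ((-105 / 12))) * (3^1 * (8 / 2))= -3216 / 301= -10.68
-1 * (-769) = 769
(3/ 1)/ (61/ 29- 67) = -87/ 1882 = -0.05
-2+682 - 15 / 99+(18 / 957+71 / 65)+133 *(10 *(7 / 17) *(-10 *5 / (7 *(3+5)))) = 406051003 / 2114970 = 191.99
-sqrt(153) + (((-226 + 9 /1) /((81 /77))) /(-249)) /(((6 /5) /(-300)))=-4177250 /20169- 3 * sqrt(17)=-219.48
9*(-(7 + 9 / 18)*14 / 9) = -105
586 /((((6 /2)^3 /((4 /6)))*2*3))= 2.41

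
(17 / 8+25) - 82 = -439 / 8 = -54.88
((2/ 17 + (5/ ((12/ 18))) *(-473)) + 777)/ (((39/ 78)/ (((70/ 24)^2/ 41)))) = -115386425/ 100368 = -1149.63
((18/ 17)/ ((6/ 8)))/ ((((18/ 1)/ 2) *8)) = 1/ 51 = 0.02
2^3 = 8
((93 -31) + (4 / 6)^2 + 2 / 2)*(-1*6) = -1142 / 3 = -380.67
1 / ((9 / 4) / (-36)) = -16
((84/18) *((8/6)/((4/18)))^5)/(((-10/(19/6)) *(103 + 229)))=-14364/415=-34.61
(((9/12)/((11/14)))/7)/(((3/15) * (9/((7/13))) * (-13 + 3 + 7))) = -35/2574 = -0.01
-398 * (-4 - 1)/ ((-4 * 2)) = -995/ 4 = -248.75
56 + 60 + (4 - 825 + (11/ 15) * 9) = -3492/ 5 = -698.40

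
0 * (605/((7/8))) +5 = 5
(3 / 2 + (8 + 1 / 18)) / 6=43 / 27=1.59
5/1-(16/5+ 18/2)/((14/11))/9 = 2479/630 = 3.93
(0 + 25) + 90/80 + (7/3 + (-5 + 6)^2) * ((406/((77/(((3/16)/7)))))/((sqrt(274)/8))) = 145 * sqrt(274)/10549 + 209/8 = 26.35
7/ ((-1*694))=-7/ 694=-0.01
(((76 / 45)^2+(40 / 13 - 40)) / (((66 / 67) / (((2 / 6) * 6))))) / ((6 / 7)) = -210325864 / 2606175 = -80.70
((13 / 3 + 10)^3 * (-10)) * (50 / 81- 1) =24647170 / 2187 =11269.85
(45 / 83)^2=0.29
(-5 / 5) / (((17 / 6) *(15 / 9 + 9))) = -0.03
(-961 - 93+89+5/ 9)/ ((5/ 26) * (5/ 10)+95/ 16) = -361088/ 2259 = -159.84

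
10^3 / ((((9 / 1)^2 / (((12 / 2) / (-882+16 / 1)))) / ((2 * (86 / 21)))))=-172000 / 245511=-0.70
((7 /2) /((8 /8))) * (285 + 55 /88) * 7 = 111965 /16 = 6997.81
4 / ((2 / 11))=22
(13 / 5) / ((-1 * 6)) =-13 / 30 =-0.43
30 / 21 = 1.43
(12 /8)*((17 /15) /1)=17 /10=1.70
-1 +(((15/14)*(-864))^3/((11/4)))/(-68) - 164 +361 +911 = 272168796087/64141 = 4243288.94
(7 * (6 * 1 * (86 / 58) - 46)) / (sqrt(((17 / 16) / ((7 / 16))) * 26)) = -32.69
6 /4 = 3 /2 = 1.50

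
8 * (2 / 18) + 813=7325 / 9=813.89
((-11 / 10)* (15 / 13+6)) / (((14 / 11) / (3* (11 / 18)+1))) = -63767 / 3640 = -17.52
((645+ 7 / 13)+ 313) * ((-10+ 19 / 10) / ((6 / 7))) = -2355129 / 260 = -9058.19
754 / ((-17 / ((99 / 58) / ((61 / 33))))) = -42471 / 1037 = -40.96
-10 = -10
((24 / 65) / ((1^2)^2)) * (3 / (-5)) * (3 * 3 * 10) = -1296 / 65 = -19.94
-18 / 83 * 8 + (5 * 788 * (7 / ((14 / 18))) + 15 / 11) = 32374641 / 913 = 35459.63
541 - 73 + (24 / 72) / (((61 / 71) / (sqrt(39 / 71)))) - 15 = sqrt(2769) / 183 + 453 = 453.29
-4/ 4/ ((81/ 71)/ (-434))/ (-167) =-30814/ 13527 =-2.28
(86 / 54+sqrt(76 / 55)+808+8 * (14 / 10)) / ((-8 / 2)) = -110807 / 540 - sqrt(1045) / 110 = -205.49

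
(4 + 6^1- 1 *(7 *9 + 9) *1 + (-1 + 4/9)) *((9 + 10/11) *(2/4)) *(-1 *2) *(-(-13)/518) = 797771/51282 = 15.56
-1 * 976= -976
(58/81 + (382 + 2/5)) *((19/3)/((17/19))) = 56013482/20655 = 2711.86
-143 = -143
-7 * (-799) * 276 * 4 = 6174672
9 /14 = 0.64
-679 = -679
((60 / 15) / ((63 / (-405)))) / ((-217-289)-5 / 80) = 0.05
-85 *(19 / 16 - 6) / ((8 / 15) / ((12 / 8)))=1150.49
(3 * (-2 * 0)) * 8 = 0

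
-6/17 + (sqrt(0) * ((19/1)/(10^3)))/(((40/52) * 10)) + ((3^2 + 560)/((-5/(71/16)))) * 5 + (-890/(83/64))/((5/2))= -63208205/22576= -2799.80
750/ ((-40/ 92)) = -1725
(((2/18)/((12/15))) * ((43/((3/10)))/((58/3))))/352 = 0.00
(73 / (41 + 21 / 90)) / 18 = 0.10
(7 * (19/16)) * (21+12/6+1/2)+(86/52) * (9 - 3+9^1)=91583/416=220.15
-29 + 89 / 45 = -27.02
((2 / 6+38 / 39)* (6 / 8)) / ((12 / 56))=119 / 26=4.58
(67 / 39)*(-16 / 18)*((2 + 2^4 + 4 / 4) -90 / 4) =5.34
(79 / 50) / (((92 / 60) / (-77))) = -18249 / 230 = -79.34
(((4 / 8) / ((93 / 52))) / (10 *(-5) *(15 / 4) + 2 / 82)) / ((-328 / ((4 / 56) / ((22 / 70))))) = 65 / 62906316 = 0.00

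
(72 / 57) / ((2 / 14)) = 168 / 19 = 8.84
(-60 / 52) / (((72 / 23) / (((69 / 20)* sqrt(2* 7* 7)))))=-3703* sqrt(2) / 416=-12.59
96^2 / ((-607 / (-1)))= 9216 / 607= 15.18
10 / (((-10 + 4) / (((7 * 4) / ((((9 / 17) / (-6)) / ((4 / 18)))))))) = 9520 / 81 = 117.53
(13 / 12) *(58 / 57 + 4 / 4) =1495 / 684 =2.19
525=525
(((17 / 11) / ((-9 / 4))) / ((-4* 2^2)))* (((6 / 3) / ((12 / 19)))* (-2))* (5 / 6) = -1615 / 7128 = -0.23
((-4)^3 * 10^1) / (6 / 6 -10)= 71.11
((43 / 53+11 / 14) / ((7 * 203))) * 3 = 3555 / 1054382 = 0.00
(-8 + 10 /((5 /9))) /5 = 2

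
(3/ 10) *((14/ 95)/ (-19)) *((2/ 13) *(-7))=294/ 117325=0.00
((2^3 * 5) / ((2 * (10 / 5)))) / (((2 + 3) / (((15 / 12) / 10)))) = 1 / 4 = 0.25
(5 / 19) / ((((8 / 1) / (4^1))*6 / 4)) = 5 / 57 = 0.09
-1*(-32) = 32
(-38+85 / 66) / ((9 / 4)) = -4846 / 297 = -16.32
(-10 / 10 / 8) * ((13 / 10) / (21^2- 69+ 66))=-13 / 35040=-0.00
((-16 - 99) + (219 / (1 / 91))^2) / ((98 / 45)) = 8936210835 / 49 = 182371649.69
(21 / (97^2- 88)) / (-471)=-7 / 1463397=-0.00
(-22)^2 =484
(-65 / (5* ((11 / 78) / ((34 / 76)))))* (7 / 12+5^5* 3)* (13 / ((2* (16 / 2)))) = -4202023943 / 13376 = -314146.53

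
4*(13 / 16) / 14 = 13 / 56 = 0.23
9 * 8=72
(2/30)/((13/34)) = 34/195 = 0.17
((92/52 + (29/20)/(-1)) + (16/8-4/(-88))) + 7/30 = 22291/8580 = 2.60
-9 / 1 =-9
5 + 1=6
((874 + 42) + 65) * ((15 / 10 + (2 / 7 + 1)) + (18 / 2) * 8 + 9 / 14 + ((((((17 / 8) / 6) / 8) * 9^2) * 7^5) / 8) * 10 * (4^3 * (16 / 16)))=264878514099 / 56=4729973466.05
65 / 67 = 0.97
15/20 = 0.75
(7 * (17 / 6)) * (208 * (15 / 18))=30940 / 9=3437.78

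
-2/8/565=-1/2260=-0.00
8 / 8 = 1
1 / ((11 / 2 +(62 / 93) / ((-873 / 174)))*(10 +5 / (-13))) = 0.02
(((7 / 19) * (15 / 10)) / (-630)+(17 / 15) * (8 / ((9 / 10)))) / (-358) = -103351 / 3673080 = -0.03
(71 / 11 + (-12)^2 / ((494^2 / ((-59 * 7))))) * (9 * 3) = 112538457 / 671099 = 167.69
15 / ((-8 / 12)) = -45 / 2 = -22.50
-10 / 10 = -1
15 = 15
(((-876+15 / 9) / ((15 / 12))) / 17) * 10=-20984 / 51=-411.45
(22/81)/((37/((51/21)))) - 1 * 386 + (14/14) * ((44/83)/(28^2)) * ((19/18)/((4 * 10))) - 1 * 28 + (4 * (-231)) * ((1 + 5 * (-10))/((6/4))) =116115444397277/3900415680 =29770.02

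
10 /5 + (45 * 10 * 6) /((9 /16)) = 4802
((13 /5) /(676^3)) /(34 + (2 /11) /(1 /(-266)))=-11 /18772574080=-0.00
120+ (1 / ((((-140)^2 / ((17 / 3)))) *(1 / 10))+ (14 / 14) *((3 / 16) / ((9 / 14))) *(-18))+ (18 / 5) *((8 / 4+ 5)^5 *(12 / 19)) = 856413421 / 22344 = 38328.56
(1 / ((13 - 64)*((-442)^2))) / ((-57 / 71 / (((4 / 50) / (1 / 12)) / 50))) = 71 / 29579330625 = 0.00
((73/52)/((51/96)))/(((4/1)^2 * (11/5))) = 365/4862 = 0.08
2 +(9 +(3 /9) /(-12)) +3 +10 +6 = 1079 /36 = 29.97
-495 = -495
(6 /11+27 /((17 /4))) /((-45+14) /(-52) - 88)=-4472 /56661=-0.08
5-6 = -1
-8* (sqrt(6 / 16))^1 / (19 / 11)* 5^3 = -2750* sqrt(6) / 19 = -354.53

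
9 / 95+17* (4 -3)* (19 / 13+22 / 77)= 257604 / 8645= 29.80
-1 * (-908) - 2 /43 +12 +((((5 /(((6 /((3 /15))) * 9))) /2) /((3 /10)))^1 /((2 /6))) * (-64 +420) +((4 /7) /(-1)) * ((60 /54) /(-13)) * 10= 100728176 /105651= 953.40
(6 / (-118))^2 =9 / 3481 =0.00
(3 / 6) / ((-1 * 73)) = -1 / 146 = -0.01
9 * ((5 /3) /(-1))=-15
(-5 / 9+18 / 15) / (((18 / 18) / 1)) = 29 / 45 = 0.64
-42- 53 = -95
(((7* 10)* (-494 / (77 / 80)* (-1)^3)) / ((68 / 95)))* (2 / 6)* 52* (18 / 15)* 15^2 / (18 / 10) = 24403600000 / 187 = 130500534.76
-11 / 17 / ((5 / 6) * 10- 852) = 33 / 43027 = 0.00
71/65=1.09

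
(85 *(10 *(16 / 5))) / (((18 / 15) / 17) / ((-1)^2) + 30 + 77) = 231200 / 9101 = 25.40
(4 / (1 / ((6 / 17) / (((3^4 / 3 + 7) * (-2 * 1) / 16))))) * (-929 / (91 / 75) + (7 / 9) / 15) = 17704448 / 69615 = 254.32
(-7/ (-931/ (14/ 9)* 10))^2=1/ 731025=0.00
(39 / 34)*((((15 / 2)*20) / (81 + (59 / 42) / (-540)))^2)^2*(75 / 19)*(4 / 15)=52239840724038240000000000000 / 3678400443661747768559261363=14.20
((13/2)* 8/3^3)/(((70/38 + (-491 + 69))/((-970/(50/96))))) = 3066752/359235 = 8.54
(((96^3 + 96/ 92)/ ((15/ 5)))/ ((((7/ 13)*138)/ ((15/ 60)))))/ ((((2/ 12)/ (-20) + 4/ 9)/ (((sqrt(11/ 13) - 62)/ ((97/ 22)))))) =-1804138084320/ 56392987 + 2238384720*sqrt(143)/ 56392987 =-31517.59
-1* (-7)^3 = 343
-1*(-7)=7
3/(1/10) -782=-752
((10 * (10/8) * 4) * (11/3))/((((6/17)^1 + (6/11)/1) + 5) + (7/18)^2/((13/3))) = 1925352/62311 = 30.90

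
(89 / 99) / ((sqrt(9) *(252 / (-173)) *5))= -15397 / 374220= -0.04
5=5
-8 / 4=-2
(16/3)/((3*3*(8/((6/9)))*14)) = 2/567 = 0.00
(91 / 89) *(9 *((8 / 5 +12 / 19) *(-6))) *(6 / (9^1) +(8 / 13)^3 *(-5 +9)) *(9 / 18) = -140745528 / 1428895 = -98.50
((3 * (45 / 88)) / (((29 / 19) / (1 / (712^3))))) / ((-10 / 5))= -2565 / 1842258829312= -0.00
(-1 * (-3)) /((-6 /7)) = -7 /2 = -3.50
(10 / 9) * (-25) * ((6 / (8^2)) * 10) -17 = -1033 / 24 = -43.04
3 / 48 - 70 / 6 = -557 / 48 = -11.60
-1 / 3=-0.33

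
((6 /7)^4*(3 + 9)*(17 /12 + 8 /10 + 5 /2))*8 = 244.41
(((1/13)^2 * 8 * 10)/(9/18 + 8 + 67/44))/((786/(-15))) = -8800/9763299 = -0.00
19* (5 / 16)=95 / 16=5.94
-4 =-4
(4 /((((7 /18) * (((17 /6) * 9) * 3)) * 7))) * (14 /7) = 32 /833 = 0.04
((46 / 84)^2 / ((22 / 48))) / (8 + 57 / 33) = 1058 / 15729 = 0.07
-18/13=-1.38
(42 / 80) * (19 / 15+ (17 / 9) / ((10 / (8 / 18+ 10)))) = 1148 / 675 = 1.70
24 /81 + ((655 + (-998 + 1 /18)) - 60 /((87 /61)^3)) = -478507387 /1317006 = -363.33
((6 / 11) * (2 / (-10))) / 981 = -2 / 17985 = -0.00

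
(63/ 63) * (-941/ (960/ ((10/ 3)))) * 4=-941/ 72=-13.07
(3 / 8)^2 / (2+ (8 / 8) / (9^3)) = 6561 / 93376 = 0.07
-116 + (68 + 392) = 344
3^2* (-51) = -459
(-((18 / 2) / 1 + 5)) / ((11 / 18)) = -252 / 11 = -22.91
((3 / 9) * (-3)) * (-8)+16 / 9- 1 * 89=-713 / 9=-79.22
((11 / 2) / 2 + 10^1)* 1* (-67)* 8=-6834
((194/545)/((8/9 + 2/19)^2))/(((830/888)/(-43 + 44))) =629675694/1634114375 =0.39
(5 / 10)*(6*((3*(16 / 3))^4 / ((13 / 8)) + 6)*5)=7865490 / 13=605037.69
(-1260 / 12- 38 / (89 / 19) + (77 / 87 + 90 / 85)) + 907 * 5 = 582313367 / 131631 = 4423.83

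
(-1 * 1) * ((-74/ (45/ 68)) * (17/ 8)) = 10693/ 45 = 237.62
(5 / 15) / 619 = 1 / 1857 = 0.00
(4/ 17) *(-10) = -40/ 17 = -2.35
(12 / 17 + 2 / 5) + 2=264 / 85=3.11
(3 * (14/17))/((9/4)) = 56/51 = 1.10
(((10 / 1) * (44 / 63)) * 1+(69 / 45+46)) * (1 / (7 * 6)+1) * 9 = 738439 / 1470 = 502.34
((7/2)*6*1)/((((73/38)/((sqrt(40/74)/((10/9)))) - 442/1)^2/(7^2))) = 120355956/(151164 - 73*sqrt(185))^2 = 0.01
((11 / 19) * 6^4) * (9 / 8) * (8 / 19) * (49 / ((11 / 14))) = 8001504 / 361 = 22164.83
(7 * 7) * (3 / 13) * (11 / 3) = 539 / 13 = 41.46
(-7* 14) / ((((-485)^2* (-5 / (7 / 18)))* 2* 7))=49 / 21170250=0.00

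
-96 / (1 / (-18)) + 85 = 1813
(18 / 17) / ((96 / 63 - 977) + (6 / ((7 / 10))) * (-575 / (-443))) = -167454 / 152513035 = -0.00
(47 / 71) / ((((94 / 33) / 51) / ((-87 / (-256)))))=146421 / 36352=4.03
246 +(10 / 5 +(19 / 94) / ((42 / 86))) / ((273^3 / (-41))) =9880301285503 / 40163827158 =246.00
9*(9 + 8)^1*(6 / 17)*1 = 54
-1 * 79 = -79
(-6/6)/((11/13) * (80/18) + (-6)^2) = -0.03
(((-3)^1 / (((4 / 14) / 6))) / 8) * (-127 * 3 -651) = 8127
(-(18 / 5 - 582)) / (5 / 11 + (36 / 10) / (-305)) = 9702660 / 7427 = 1306.40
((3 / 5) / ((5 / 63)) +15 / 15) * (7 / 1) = 59.92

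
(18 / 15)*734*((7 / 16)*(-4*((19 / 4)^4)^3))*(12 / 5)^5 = -4145098393742025386961 / 256000000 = -16191790600554.79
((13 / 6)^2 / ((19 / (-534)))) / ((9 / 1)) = -15041 / 1026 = -14.66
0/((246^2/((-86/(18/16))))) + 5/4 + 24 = 101/4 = 25.25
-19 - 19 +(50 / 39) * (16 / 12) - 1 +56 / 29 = -119975 / 3393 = -35.36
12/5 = 2.40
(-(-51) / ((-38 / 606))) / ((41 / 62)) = -1229.89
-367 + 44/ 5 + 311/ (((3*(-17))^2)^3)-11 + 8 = -31778895767051/ 87981439005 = -361.20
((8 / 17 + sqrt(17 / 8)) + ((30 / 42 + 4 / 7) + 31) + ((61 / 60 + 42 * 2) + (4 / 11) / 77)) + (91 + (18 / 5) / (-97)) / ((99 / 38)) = sqrt(34) / 4 + 7677590645 / 50281308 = 154.15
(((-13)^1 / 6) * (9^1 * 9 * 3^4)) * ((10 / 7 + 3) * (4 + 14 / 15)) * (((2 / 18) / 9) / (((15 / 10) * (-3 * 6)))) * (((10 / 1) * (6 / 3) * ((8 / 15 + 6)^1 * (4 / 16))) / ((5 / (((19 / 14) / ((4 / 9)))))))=283309 / 100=2833.09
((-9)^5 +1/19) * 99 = -111071070/19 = -5845845.79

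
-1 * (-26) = 26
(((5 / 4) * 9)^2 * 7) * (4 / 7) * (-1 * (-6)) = 3037.50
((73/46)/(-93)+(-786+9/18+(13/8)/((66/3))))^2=87433220114005921/141725143296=616921.02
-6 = -6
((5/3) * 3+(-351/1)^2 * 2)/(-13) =-246407/13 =-18954.38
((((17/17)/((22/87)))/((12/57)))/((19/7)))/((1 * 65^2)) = 609/371800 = 0.00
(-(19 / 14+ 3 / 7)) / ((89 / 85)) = -2125 / 1246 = -1.71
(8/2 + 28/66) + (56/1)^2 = 103634/33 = 3140.42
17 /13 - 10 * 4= -503 /13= -38.69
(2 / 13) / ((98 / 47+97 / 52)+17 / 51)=1128 / 31409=0.04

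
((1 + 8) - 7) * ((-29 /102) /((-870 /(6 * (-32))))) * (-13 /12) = 0.14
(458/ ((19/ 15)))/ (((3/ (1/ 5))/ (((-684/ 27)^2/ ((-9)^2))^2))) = 804204032/ 531441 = 1513.25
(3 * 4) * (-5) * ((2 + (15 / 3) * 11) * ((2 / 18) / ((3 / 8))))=-3040 / 3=-1013.33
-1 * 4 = -4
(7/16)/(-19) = -7/304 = -0.02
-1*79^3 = -493039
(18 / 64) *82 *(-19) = -7011 / 16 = -438.19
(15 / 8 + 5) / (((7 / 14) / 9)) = 495 / 4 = 123.75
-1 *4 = -4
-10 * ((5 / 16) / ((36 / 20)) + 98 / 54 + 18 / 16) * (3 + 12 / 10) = -9415 / 72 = -130.76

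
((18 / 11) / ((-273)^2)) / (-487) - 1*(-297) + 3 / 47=619372707860 / 2084981899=297.06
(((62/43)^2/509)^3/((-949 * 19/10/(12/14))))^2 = 11614560344632439355801600/11070414134637994198143743697788451305401825849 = 0.00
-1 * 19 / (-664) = 19 / 664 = 0.03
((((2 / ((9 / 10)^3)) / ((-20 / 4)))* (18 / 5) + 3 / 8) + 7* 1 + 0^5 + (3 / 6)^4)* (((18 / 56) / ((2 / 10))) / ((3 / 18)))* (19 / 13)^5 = 351.26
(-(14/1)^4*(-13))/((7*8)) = 8918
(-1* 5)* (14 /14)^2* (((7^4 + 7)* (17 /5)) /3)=-40936 /3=-13645.33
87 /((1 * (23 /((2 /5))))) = 174 /115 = 1.51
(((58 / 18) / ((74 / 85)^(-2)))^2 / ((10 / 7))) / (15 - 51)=-22066371614 / 190271278125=-0.12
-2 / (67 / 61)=-1.82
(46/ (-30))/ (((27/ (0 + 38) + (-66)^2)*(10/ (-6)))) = 874/ 4138875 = 0.00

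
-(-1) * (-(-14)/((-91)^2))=2/1183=0.00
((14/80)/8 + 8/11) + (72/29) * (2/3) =245433/102080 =2.40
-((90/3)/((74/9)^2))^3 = -0.09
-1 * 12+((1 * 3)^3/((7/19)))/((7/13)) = 6081/49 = 124.10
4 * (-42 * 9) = -1512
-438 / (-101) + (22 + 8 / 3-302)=-82718 / 303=-273.00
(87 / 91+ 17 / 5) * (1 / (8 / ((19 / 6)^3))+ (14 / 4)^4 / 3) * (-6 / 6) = -18491069 / 78624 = -235.18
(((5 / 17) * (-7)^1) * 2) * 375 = -26250 / 17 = -1544.12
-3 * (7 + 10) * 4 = -204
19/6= 3.17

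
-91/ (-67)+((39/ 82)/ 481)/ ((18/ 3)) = 552255/ 406556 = 1.36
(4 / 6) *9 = 6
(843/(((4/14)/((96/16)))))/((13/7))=123921/13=9532.38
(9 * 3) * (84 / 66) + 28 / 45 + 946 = 485588 / 495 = 980.99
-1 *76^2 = -5776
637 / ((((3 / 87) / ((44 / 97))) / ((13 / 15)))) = 7262.24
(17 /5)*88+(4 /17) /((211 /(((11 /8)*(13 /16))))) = 171717579 /573920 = 299.20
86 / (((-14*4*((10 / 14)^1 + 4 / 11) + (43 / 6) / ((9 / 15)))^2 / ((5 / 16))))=2107215 / 183821138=0.01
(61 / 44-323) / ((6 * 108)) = -4717 / 9504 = -0.50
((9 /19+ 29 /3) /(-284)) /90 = -289 /728460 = -0.00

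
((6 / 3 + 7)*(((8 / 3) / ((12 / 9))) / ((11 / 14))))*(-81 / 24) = -1701 / 22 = -77.32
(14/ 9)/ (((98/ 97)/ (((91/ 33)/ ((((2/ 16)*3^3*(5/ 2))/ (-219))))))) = -110.20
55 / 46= 1.20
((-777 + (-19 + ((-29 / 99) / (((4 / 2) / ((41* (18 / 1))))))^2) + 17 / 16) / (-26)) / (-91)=4.60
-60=-60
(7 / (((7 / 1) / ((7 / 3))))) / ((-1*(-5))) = 7 / 15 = 0.47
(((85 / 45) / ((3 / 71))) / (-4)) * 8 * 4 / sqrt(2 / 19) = -1102.29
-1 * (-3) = 3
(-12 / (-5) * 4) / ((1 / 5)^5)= 30000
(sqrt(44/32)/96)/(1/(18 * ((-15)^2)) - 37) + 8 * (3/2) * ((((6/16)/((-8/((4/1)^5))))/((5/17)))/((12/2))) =-1632/5 - 675 * sqrt(22)/9590336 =-326.40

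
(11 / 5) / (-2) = -11 / 10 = -1.10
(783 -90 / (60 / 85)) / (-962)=-1311 / 1924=-0.68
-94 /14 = -47 /7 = -6.71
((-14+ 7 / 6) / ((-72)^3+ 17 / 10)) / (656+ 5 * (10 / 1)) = 55 / 1129336662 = 0.00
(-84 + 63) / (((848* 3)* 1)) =-7 / 848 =-0.01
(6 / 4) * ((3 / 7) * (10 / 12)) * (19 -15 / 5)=8.57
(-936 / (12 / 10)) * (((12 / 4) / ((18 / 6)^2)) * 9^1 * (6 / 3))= -4680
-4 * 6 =-24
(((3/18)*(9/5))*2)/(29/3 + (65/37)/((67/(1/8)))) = 178488/2876615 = 0.06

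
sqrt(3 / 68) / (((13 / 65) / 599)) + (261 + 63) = 324 + 2995* sqrt(51) / 34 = 953.08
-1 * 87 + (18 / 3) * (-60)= -447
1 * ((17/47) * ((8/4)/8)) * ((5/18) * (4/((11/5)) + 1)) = 0.07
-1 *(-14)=14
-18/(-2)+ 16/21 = 205/21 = 9.76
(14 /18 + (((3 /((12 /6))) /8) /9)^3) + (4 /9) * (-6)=-1.89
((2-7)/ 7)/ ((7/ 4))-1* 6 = -314/ 49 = -6.41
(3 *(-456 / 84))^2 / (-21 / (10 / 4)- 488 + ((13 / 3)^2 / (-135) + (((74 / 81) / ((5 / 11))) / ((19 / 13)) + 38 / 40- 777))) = -1200050640 / 5751810757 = -0.21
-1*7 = -7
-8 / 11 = -0.73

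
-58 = -58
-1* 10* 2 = -20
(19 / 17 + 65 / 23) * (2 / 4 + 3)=5397 / 391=13.80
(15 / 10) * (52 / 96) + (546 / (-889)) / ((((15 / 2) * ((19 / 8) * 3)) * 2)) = 467207 / 579120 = 0.81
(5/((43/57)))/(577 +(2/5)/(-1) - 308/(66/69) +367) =475/44548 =0.01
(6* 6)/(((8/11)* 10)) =4.95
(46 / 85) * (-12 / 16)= -69 / 170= -0.41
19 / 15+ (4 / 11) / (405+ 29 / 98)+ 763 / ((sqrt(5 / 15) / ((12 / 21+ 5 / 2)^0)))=8307151 / 6553635+ 763 *sqrt(3)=1322.82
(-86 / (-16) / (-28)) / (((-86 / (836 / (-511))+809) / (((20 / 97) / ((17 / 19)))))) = -170753 / 3325630644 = -0.00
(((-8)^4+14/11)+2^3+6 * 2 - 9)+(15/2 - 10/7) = 633609/154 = 4114.34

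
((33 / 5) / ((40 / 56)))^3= 12326391 / 15625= 788.89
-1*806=-806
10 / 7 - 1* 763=-5331 / 7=-761.57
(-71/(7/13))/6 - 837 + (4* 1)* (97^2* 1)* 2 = 3125347/42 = 74413.02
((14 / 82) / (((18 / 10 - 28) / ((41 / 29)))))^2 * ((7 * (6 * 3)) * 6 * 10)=9261000 / 14432401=0.64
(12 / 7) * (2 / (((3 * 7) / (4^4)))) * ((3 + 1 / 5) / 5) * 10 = 65536 / 245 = 267.49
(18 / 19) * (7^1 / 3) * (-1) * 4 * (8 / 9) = -7.86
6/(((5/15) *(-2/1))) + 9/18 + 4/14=-115/14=-8.21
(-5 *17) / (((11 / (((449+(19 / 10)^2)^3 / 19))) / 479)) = -755017242760033083 / 41800000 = -18062613463.16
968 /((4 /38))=9196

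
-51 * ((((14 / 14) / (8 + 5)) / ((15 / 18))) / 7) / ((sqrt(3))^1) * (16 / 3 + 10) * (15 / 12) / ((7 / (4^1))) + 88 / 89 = 88 / 89-1564 * sqrt(3) / 637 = -3.26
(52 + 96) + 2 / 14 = 1037 / 7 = 148.14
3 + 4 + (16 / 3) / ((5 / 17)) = 377 / 15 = 25.13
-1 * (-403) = 403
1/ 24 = 0.04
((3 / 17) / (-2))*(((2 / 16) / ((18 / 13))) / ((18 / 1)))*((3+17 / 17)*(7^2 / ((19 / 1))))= -637 / 139536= -0.00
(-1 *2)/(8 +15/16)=-32/143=-0.22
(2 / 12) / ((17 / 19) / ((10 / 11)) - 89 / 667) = 63365 / 323457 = 0.20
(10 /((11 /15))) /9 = 50 /33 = 1.52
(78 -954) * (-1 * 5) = 4380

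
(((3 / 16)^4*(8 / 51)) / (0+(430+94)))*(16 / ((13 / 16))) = 27 / 3705728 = 0.00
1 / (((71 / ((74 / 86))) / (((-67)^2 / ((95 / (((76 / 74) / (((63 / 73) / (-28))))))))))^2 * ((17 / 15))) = 6872660723776 / 21391256655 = 321.28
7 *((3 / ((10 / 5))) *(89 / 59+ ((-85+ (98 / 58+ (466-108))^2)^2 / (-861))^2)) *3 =1178202228962142786703046080870199 / 99227877982118038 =11873701755211049.36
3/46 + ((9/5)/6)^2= 357/2300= 0.16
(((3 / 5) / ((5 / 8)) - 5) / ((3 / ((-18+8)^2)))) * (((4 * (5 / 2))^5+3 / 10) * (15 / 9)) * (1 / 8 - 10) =7979023937 / 36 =221639553.81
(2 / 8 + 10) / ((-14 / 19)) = -13.91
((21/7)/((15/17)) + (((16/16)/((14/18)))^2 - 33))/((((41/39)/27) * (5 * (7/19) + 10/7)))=-219.45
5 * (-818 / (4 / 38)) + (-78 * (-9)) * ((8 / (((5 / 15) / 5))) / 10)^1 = -30431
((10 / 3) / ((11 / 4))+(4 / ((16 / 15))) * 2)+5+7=1367 / 66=20.71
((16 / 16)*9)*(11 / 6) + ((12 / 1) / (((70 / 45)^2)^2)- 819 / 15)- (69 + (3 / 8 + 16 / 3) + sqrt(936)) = -31911847 / 288120- 6*sqrt(26) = -141.35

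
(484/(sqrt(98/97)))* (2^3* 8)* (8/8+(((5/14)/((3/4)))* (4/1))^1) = 944768* sqrt(194)/147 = 89517.66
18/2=9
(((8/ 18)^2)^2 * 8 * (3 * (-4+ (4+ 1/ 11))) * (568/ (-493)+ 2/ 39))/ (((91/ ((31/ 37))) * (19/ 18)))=-141451264/ 173042826957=-0.00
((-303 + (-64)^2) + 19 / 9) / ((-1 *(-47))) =34156 / 423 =80.75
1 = 1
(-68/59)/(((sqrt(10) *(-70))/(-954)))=-16218 *sqrt(10)/10325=-4.97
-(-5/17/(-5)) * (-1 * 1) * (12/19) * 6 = 72/323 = 0.22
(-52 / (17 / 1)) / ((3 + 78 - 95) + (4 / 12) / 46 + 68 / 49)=351624 / 1448995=0.24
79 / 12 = 6.58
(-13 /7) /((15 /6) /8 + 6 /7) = -1.59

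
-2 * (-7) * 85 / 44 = 595 / 22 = 27.05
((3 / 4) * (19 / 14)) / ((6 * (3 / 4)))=19 / 84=0.23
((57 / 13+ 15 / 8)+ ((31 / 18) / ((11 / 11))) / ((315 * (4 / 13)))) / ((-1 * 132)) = -231353 / 4864860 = -0.05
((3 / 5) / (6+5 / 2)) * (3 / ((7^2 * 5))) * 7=18 / 2975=0.01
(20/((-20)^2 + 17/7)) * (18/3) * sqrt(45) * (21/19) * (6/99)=3920 * sqrt(5)/65417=0.13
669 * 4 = 2676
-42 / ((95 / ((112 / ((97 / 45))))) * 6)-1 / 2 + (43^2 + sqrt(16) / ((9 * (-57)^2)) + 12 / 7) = 73318650287 / 39709278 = 1846.39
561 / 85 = 33 / 5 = 6.60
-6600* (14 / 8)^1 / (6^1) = -1925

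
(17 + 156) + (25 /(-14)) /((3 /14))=494 /3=164.67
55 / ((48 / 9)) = 165 / 16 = 10.31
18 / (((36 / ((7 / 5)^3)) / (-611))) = -209573 / 250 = -838.29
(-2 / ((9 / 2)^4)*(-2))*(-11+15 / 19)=-12416 / 124659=-0.10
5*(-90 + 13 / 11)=-4885 / 11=-444.09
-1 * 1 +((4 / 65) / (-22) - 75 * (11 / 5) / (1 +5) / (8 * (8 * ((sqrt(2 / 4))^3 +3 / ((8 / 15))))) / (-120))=-184994217 / 184595840 - 11 * sqrt(2) / 387264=-1.00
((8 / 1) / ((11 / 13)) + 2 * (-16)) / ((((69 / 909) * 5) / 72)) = -5410368 / 1265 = -4276.97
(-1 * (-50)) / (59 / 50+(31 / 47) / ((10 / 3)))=58750 / 1619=36.29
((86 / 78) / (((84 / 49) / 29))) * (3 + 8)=205.17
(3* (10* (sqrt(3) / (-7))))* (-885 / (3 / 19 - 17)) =-390.06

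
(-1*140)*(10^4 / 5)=-280000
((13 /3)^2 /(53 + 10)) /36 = 169 /20412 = 0.01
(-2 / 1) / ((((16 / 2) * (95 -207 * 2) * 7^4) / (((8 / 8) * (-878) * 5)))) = -0.00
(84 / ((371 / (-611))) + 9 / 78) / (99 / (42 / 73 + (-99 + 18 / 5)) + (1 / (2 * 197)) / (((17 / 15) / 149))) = 2453127988783 / 12606912045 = 194.59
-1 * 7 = -7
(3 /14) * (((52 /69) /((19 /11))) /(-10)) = -143 /15295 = -0.01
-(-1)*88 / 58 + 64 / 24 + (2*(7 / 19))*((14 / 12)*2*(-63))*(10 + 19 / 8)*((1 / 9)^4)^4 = 632863586473931687 / 151261351712202132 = 4.18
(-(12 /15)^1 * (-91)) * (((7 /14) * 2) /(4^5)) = 91 /1280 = 0.07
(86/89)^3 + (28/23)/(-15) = 199700188/243214305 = 0.82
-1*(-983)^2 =-966289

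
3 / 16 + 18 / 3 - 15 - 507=-8253 / 16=-515.81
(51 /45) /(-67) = -0.02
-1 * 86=-86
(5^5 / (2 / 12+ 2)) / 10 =1875 / 13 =144.23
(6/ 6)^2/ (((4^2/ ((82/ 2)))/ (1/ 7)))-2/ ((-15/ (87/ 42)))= 1079/ 1680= 0.64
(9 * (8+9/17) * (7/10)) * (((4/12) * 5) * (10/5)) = 3045/17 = 179.12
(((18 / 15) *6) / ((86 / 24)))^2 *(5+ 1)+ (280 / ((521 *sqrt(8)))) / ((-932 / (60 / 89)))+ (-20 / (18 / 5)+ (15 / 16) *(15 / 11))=1460500121 / 73220400- 1050 *sqrt(2) / 10803977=19.95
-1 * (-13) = 13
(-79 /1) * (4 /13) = -316 /13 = -24.31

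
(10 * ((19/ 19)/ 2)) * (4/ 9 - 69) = -3085/ 9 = -342.78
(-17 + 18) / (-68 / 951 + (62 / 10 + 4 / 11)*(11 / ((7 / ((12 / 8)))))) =66570 / 1025173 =0.06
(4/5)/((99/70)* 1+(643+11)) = 0.00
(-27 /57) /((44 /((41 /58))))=-369 /48488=-0.01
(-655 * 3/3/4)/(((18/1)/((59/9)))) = -38645/648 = -59.64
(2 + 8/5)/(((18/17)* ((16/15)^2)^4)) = 8713828125/4294967296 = 2.03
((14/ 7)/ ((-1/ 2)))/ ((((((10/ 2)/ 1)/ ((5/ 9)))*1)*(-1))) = 4/ 9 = 0.44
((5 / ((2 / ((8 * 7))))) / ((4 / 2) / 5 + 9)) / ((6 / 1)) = 350 / 141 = 2.48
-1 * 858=-858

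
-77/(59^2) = -77/3481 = -0.02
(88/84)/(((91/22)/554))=268136/1911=140.31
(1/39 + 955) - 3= 952.03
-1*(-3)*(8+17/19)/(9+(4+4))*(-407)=-206349/323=-638.85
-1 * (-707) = 707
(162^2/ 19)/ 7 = 26244/ 133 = 197.32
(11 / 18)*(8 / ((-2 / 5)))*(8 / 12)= -220 / 27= -8.15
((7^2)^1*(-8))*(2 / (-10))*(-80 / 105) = -896 / 15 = -59.73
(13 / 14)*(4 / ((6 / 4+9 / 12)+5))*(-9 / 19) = -936 / 3857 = -0.24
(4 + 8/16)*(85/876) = 255/584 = 0.44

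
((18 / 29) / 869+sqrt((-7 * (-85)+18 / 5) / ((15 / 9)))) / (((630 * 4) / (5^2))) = 5 / 705628+sqrt(8979) / 504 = 0.19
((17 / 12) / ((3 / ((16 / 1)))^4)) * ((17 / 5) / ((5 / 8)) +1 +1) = 17268736 / 2025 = 8527.77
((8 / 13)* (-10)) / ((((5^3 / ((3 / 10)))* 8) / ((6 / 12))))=-3 / 3250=-0.00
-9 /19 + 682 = 12949 /19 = 681.53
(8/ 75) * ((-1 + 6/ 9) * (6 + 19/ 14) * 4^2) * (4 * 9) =-26368/ 175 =-150.67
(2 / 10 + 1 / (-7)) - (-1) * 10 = 352 / 35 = 10.06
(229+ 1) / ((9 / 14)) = 3220 / 9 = 357.78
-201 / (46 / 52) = -5226 / 23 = -227.22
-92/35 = -2.63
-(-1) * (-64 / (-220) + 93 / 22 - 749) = -81893 / 110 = -744.48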